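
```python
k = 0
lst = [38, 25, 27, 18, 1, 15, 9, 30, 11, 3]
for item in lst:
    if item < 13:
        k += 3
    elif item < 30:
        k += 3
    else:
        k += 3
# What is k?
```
Trace:
  k=0
  k=3, item=38
  k=6, item=25
  k=9, item=27
  k=12, item=18
  k=15, item=1
  k=18, item=15
  k=21, item=9
  k=24, item=30
  k=27, item=11
  k=30, item=3

Final answer: 30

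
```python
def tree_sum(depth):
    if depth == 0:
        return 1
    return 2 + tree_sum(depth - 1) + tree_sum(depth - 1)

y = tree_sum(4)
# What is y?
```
Call trace (a repeated sub-call is expanded the first time; later identical calls just restate its return value):
tree_sum(depth=4)
  tree_sum(depth=3)
    tree_sum(depth=2)
      tree_sum(depth=1)
        tree_sum(depth=0)
        -> return 1
        tree_sum(depth=0)
        -> return 1
      -> return 4
      tree_sum(depth=1) -> return 4  (same call as traced above)
    -> return 10
    tree_sum(depth=2) -> return 10  (same call as traced above)
  -> return 22
  tree_sum(depth=3) -> return 22  (same call as traced above)
-> return 46

Final answer: 46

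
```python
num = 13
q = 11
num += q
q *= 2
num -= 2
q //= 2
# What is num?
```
Trace:
  num=13
  num=13, q=11
  num=24, q=11
  num=24, q=22
  num=22, q=22
  num=22, q=11

Final answer: 22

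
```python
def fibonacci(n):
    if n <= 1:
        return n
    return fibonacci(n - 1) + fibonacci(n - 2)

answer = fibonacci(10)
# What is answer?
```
Call trace (a repeated sub-call is expanded the first time; later identical calls just restate its return value):
fibonacci(n=10)
  fibonacci(n=9)
    fibonacci(n=8)
      fibonacci(n=7)
        fibonacci(n=6)
          fibonacci(n=5)
            fibonacci(n=4)
              fibonacci(n=3)
                fibonacci(n=2)
                  fibonacci(n=1)
                  -> return 1
                  fibonacci(n=0)
                  -> return 0
                -> return 1
                fibonacci(n=1)
                -> return 1
              -> return 2
              fibonacci(n=2) -> return 1  (same call as traced above)
            -> return 3
            fibonacci(n=3) -> return 2  (same call as traced above)
          -> return 5
          fibonacci(n=4) -> return 3  (same call as traced above)
        -> return 8
        fibonacci(n=5) -> return 5  (same call as traced above)
      -> return 13
      fibonacci(n=6) -> return 8  (same call as traced above)
    -> return 21
    fibonacci(n=7) -> return 13  (same call as traced above)
  -> return 34
  fibonacci(n=8) -> return 21  (same call as traced above)
-> return 55

Final answer: 55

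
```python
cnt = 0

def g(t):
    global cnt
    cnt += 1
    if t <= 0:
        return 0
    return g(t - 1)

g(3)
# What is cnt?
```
Call trace:
g(t=3)
  g(t=2)
    g(t=1)
      g(t=0)
      -> return 0
    -> return 0
  -> return 0
-> return 0

cnt is incremented once per call. g is entered once for each t = 3, 2, 1, 0 (the t <= 0 call returns without recursing), i.e. 3 + 1 calls.
cnt = 4

Final answer: 4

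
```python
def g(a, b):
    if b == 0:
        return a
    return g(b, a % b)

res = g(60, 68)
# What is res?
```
Call trace:
g(a=60, b=68)
  g(a=68, b=60)
    g(a=60, b=8)
      g(a=8, b=4)
        g(a=4, b=0)
        -> return 4
      -> return 4
    -> return 4
  -> return 4
-> return 4

Final answer: 4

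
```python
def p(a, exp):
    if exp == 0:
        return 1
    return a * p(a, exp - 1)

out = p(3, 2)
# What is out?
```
Call trace:
p(a=3, exp=2)
  p(a=3, exp=1)
    p(a=3, exp=0)
    -> return 1
  -> return 3
-> return 9

Final answer: 9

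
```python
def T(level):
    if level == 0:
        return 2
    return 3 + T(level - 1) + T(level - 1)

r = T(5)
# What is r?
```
Call trace (a repeated sub-call is expanded the first time; later identical calls just restate its return value):
T(level=5)
  T(level=4)
    T(level=3)
      T(level=2)
        T(level=1)
          T(level=0)
          -> return 2
          T(level=0)
          -> return 2
        -> return 7
        T(level=1) -> return 7  (same call as traced above)
      -> return 17
      T(level=2) -> return 17  (same call as traced above)
    -> return 37
    T(level=3) -> return 37  (same call as traced above)
  -> return 77
  T(level=4) -> return 77  (same call as traced above)
-> return 157

Final answer: 157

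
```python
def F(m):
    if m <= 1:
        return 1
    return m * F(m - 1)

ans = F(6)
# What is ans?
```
Call trace:
F(m=6)
  F(m=5)
    F(m=4)
      F(m=3)
        F(m=2)
          F(m=1)
          -> return 1
        -> return 2
      -> return 6
    -> return 24
  -> return 120
-> return 720

Final answer: 720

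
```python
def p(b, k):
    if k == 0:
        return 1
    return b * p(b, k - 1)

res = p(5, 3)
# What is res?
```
Call trace:
p(b=5, k=3)
  p(b=5, k=2)
    p(b=5, k=1)
      p(b=5, k=0)
      -> return 1
    -> return 5
  -> return 25
-> return 125

Final answer: 125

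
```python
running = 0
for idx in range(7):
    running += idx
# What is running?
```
Trace:
  running=0
  running=0, idx=0
  running=1, idx=1
  running=3, idx=2
  running=6, idx=3
  running=10, idx=4
  running=15, idx=5
  running=21, idx=6

Final answer: 21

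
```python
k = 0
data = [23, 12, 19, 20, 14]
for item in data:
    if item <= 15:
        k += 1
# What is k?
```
Trace:
  k=0
  k=0, item=23
  k=1, item=12
  k=1, item=19
  k=1, item=20
  k=2, item=14

Final answer: 2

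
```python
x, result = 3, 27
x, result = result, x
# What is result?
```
Trace:
  x=3, result=27
  x=27, result=3

Final answer: 3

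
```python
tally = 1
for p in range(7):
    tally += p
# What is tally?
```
Trace:
  tally=1
  tally=1, p=0
  tally=2, p=1
  tally=4, p=2
  tally=7, p=3
  tally=11, p=4
  tally=16, p=5
  tally=22, p=6

Final answer: 22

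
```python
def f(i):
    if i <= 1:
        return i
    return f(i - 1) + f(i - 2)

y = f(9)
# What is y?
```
Call trace (a repeated sub-call is expanded the first time; later identical calls just restate its return value):
f(i=9)
  f(i=8)
    f(i=7)
      f(i=6)
        f(i=5)
          f(i=4)
            f(i=3)
              f(i=2)
                f(i=1)
                -> return 1
                f(i=0)
                -> return 0
              -> return 1
              f(i=1)
              -> return 1
            -> return 2
            f(i=2) -> return 1  (same call as traced above)
          -> return 3
          f(i=3) -> return 2  (same call as traced above)
        -> return 5
        f(i=4) -> return 3  (same call as traced above)
      -> return 8
      f(i=5) -> return 5  (same call as traced above)
    -> return 13
    f(i=6) -> return 8  (same call as traced above)
  -> return 21
  f(i=7) -> return 13  (same call as traced above)
-> return 34

Final answer: 34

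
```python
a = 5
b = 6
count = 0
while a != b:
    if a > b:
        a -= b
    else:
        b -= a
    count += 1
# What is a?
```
Trace:
  a=5
  a=5, b=6
  a=5, b=6, count=0
  a=5, b=1, count=1
  a=4, b=1, count=2
  a=3, b=1, count=3
  a=2, b=1, count=4
  a=1, b=1, count=5

Final answer: 1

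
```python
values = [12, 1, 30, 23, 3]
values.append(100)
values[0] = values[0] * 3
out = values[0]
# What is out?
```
Trace:
  values=[12, 1, 30, 23, 3]
  values=[12, 1, 30, 23, 3, 100]
  values=[36, 1, 30, 23, 3, 100]
  values=[36, 1, 30, 23, 3, 100], out=36

Final answer: 36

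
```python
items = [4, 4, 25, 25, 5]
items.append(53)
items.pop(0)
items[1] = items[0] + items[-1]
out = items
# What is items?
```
Trace:
  items=[4, 4, 25, 25, 5]
  items=[4, 4, 25, 25, 5, 53]
  items=[4, 25, 25, 5, 53]
  items=[4, 57, 25, 5, 53]
  items=[4, 57, 25, 5, 53], out=[4, 57, 25, 5, 53]

Final answer: [4, 57, 25, 5, 53]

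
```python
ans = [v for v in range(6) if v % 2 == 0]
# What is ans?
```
Trace:
  v=0
  v=1
  v=2
  v=3
  v=4
  v=5
  ans=[0, 2, 4]

Final answer: [0, 2, 4]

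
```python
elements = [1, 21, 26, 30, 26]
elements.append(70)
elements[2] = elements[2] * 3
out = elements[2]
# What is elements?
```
Trace:
  elements=[1, 21, 26, 30, 26]
  elements=[1, 21, 26, 30, 26, 70]
  elements=[1, 21, 78, 30, 26, 70]
  elements=[1, 21, 78, 30, 26, 70], out=78

Final answer: [1, 21, 78, 30, 26, 70]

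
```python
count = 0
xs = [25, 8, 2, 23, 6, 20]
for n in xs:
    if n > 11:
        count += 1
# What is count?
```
Trace:
  count=0
  count=1, n=25
  count=1, n=8
  count=1, n=2
  count=2, n=23
  count=2, n=6
  count=3, n=20

Final answer: 3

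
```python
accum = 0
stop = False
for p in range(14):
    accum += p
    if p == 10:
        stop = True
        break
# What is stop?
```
Trace:
  accum=0
  accum=0, stop=False
  accum=0, stop=False, p=0
  accum=1, stop=False, p=1
  accum=3, stop=False, p=2
  accum=6, stop=False, p=3
  accum=10, stop=False, p=4
  accum=15, stop=False, p=5
  accum=21, stop=False, p=6
  accum=28, stop=False, p=7
  accum=36, stop=False, p=8
  accum=45, stop=False, p=9
  accum=55, stop=True, p=10

Final answer: True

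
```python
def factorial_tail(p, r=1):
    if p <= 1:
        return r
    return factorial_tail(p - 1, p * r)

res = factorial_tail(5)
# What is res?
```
Call trace:
factorial_tail(p=5, r=1)
  factorial_tail(p=4, r=5)
    factorial_tail(p=3, r=20)
      factorial_tail(p=2, r=60)
        factorial_tail(p=1, r=120)
        -> return 120
      -> return 120
    -> return 120
  -> return 120
-> return 120

Final answer: 120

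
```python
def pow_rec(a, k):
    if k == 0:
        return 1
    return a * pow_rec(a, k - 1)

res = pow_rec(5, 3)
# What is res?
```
Call trace:
pow_rec(a=5, k=3)
  pow_rec(a=5, k=2)
    pow_rec(a=5, k=1)
      pow_rec(a=5, k=0)
      -> return 1
    -> return 5
  -> return 25
-> return 125

Final answer: 125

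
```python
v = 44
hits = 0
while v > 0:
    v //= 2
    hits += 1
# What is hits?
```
Trace:
  v=44
  v=44, hits=0
  v=22, hits=1
  v=11, hits=2
  v=5, hits=3
  v=2, hits=4
  v=1, hits=5
  v=0, hits=6

Final answer: 6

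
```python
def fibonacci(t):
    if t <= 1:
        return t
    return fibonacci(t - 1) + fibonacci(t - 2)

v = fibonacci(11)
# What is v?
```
Call trace (a repeated sub-call is expanded the first time; later identical calls just restate its return value):
fibonacci(t=11)
  fibonacci(t=10)
    fibonacci(t=9)
      fibonacci(t=8)
        fibonacci(t=7)
          fibonacci(t=6)
            fibonacci(t=5)
              fibonacci(t=4)
                fibonacci(t=3)
                  fibonacci(t=2)
                    fibonacci(t=1)
                    -> return 1
                    fibonacci(t=0)
                    -> return 0
                  -> return 1
                  fibonacci(t=1)
                  -> return 1
                -> return 2
                fibonacci(t=2) -> return 1  (same call as traced above)
              -> return 3
              fibonacci(t=3) -> return 2  (same call as traced above)
            -> return 5
            fibonacci(t=4) -> return 3  (same call as traced above)
          -> return 8
          fibonacci(t=5) -> return 5  (same call as traced above)
        -> return 13
        fibonacci(t=6) -> return 8  (same call as traced above)
      -> return 21
      fibonacci(t=7) -> return 13  (same call as traced above)
    -> return 34
    fibonacci(t=8) -> return 21  (same call as traced above)
  -> return 55
  fibonacci(t=9) -> return 34  (same call as traced above)
-> return 89

Final answer: 89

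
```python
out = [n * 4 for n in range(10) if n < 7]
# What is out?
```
Trace:
  n=0
  n=1
  n=2
  n=3
  n=4
  n=5
  n=6
  n=7
  n=8
  n=9
  out=[0, 4, 8, 12, 16, 20, 24]

Final answer: [0, 4, 8, 12, 16, 20, 24]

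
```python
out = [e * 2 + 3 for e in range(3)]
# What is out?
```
Trace:
  e=0
  e=1
  e=2
  out=[3, 5, 7]

Final answer: [3, 5, 7]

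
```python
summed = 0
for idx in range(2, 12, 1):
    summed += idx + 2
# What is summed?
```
Trace:
  summed=0
  summed=4, idx=2
  summed=9, idx=3
  summed=15, idx=4
  summed=22, idx=5
  summed=30, idx=6
  summed=39, idx=7
  summed=49, idx=8
  summed=60, idx=9
  summed=72, idx=10
  summed=85, idx=11

Final answer: 85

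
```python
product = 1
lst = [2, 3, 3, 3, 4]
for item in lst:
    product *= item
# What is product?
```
Trace:
  product=1
  product=2, item=2
  product=6, item=3
  product=18, item=3
  product=54, item=3
  product=216, item=4

Final answer: 216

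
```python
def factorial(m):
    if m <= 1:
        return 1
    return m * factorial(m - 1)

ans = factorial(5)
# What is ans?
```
Call trace:
factorial(m=5)
  factorial(m=4)
    factorial(m=3)
      factorial(m=2)
        factorial(m=1)
        -> return 1
      -> return 2
    -> return 6
  -> return 24
-> return 120

Final answer: 120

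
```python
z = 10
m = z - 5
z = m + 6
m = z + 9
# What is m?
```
Trace:
  z=10
  z=10, m=5
  z=11, m=5
  z=11, m=20

Final answer: 20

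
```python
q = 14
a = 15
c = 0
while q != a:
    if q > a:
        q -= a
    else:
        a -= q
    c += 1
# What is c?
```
Trace:
  q=14
  q=14, a=15
  q=14, a=15, c=0
  q=14, a=1, c=1
  q=13, a=1, c=2
  q=12, a=1, c=3
  q=11, a=1, c=4
  q=10, a=1, c=5
  q=9, a=1, c=6
  q=8, a=1, c=7
  q=7, a=1, c=8
  q=6, a=1, c=9
  q=5, a=1, c=10
  q=4, a=1, c=11
  q=3, a=1, c=12
  q=2, a=1, c=13
  q=1, a=1, c=14

Final answer: 14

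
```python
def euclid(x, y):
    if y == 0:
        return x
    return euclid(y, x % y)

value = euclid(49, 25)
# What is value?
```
Call trace:
euclid(x=49, y=25)
  euclid(x=25, y=24)
    euclid(x=24, y=1)
      euclid(x=1, y=0)
      -> return 1
    -> return 1
  -> return 1
-> return 1

Final answer: 1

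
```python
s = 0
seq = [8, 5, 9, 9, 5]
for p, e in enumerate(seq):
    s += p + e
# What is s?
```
Trace:
  s=0
  s=8, p=0, e=8
  s=14, p=1, e=5
  s=25, p=2, e=9
  s=37, p=3, e=9
  s=46, p=4, e=5

Final answer: 46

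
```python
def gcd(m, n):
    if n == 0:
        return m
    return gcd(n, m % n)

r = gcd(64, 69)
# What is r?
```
Call trace:
gcd(m=64, n=69)
  gcd(m=69, n=64)
    gcd(m=64, n=5)
      gcd(m=5, n=4)
        gcd(m=4, n=1)
          gcd(m=1, n=0)
          -> return 1
        -> return 1
      -> return 1
    -> return 1
  -> return 1
-> return 1

Final answer: 1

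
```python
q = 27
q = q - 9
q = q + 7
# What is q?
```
Trace:
  q=27
  q=18
  q=25

Final answer: 25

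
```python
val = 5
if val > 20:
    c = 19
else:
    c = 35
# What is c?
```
Trace:
  val=5
  val=5, c=35

Final answer: 35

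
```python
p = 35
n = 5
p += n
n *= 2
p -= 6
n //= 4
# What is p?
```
Trace:
  p=35
  p=35, n=5
  p=40, n=5
  p=40, n=10
  p=34, n=10
  p=34, n=2

Final answer: 34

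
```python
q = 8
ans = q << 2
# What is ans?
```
Trace:
  q=8
  q=8, ans=32

Final answer: 32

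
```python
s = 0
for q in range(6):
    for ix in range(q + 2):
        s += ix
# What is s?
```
Trace:
  s=0
  s=0, q=0, ix=0
  s=1, q=0, ix=1
  s=1, q=1, ix=0
  s=2, q=1, ix=1
  s=4, q=1, ix=2
  s=4, q=2, ix=0
  s=5, q=2, ix=1
  s=7, q=2, ix=2
  s=10, q=2, ix=3
  s=10, q=3, ix=0
  s=11, q=3, ix=1
  s=13, q=3, ix=2
  s=16, q=3, ix=3
  s=20, q=3, ix=4
  s=20, q=4, ix=0
  s=21, q=4, ix=1
  s=23, q=4, ix=2
  s=26, q=4, ix=3
  s=30, q=4, ix=4
  s=35, q=4, ix=5
  s=35, q=5, ix=0
  s=36, q=5, ix=1
  s=38, q=5, ix=2
  s=41, q=5, ix=3
  s=45, q=5, ix=4
  s=50, q=5, ix=5
  s=56, q=5, ix=6

Final answer: 56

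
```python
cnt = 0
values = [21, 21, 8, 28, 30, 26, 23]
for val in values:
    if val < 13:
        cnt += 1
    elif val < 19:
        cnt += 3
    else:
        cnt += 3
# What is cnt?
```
Trace:
  cnt=0
  cnt=3, val=21
  cnt=6, val=21
  cnt=7, val=8
  cnt=10, val=28
  cnt=13, val=30
  cnt=16, val=26
  cnt=19, val=23

Final answer: 19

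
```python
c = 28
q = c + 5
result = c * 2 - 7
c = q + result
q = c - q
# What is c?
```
Trace:
  c=28
  c=28, q=33
  c=28, q=33, result=49
  c=82, q=33, result=49
  c=82, q=49, result=49

Final answer: 82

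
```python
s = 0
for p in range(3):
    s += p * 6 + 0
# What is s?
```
Trace:
  s=0
  s=0, p=0
  s=6, p=1
  s=18, p=2

Final answer: 18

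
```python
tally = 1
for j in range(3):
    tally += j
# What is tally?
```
Trace:
  tally=1
  tally=1, j=0
  tally=2, j=1
  tally=4, j=2

Final answer: 4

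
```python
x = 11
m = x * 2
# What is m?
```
Trace:
  x=11
  x=11, m=22

Final answer: 22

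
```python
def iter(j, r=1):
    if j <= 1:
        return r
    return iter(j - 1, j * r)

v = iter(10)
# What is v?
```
Call trace:
iter(j=10, r=1)
  iter(j=9, r=10)
    iter(j=8, r=90)
      iter(j=7, r=720)
        iter(j=6, r=5040)
          iter(j=5, r=30240)
            iter(j=4, r=151200)
              iter(j=3, r=604800)
                iter(j=2, r=1814400)
                  iter(j=1, r=3628800)
                  -> return 3628800
                -> return 3628800
              -> return 3628800
            -> return 3628800
          -> return 3628800
        -> return 3628800
      -> return 3628800
    -> return 3628800
  -> return 3628800
-> return 3628800

Final answer: 3628800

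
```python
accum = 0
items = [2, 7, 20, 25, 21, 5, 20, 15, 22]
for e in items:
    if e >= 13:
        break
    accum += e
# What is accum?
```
Trace:
  accum=0
  accum=2, e=2
  accum=9, e=7
  accum=9, e=20

Final answer: 9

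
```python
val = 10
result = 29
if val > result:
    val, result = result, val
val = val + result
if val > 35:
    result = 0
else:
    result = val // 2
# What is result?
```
Trace:
  val=10
  val=10, result=29
  val=10, result=29
  val=39, result=29
  val=39, result=0

Final answer: 0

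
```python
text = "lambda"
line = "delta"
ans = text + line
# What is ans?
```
Trace:
  text='lambda'
  text='lambda', line='delta'
  text='lambda', line='delta', ans='lambdadelta'

Final answer: 'lambdadelta'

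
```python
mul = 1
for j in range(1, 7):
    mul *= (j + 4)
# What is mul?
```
Trace:
  mul=1
  mul=5, j=1
  mul=30, j=2
  mul=210, j=3
  mul=1680, j=4
  mul=15120, j=5
  mul=151200, j=6

Final answer: 151200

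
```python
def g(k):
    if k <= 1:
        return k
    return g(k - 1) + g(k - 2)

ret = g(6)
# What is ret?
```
Call trace (a repeated sub-call is expanded the first time; later identical calls just restate its return value):
g(k=6)
  g(k=5)
    g(k=4)
      g(k=3)
        g(k=2)
          g(k=1)
          -> return 1
          g(k=0)
          -> return 0
        -> return 1
        g(k=1)
        -> return 1
      -> return 2
      g(k=2) -> return 1  (same call as traced above)
    -> return 3
    g(k=3) -> return 2  (same call as traced above)
  -> return 5
  g(k=4) -> return 3  (same call as traced above)
-> return 8

Final answer: 8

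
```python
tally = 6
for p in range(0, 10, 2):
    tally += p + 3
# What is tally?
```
Trace:
  tally=6
  tally=9, p=0
  tally=14, p=2
  tally=21, p=4
  tally=30, p=6
  tally=41, p=8

Final answer: 41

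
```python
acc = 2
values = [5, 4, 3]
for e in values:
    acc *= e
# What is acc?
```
Trace:
  acc=2
  acc=10, e=5
  acc=40, e=4
  acc=120, e=3

Final answer: 120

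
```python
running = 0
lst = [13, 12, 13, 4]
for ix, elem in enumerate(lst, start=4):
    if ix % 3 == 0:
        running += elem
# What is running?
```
Trace:
  running=0
  running=0, ix=4, elem=13
  running=0, ix=5, elem=12
  running=13, ix=6, elem=13
  running=13, ix=7, elem=4

Final answer: 13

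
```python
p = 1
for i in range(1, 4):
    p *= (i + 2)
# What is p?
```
Trace:
  p=1
  p=3, i=1
  p=12, i=2
  p=60, i=3

Final answer: 60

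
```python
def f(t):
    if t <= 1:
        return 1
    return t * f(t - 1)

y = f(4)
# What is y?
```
Call trace:
f(t=4)
  f(t=3)
    f(t=2)
      f(t=1)
      -> return 1
    -> return 2
  -> return 6
-> return 24

Final answer: 24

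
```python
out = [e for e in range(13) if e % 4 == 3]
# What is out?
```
Trace:
  e=0
  e=1
  e=2
  e=3
  e=4
  e=5
  e=6
  e=7
  e=8
  e=9
  e=10
  e=11
  e=12
  out=[3, 7, 11]

Final answer: [3, 7, 11]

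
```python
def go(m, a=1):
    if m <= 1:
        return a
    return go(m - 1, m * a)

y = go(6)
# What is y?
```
Call trace:
go(m=6, a=1)
  go(m=5, a=6)
    go(m=4, a=30)
      go(m=3, a=120)
        go(m=2, a=360)
          go(m=1, a=720)
          -> return 720
        -> return 720
      -> return 720
    -> return 720
  -> return 720
-> return 720

Final answer: 720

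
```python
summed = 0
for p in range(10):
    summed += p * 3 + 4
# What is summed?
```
Trace:
  summed=0
  summed=4, p=0
  summed=11, p=1
  summed=21, p=2
  summed=34, p=3
  summed=50, p=4
  summed=69, p=5
  summed=91, p=6
  summed=116, p=7
  summed=144, p=8
  summed=175, p=9

Final answer: 175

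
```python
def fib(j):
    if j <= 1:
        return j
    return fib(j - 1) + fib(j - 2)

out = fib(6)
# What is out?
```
Call trace (a repeated sub-call is expanded the first time; later identical calls just restate its return value):
fib(j=6)
  fib(j=5)
    fib(j=4)
      fib(j=3)
        fib(j=2)
          fib(j=1)
          -> return 1
          fib(j=0)
          -> return 0
        -> return 1
        fib(j=1)
        -> return 1
      -> return 2
      fib(j=2) -> return 1  (same call as traced above)
    -> return 3
    fib(j=3) -> return 2  (same call as traced above)
  -> return 5
  fib(j=4) -> return 3  (same call as traced above)
-> return 8

Final answer: 8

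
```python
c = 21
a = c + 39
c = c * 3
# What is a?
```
Trace:
  c=21
  c=21, a=60
  c=63, a=60

Final answer: 60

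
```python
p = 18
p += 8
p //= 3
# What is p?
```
Trace:
  p=18
  p=26
  p=8

Final answer: 8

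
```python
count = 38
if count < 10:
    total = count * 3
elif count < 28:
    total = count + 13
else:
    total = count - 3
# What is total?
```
Trace:
  count=38
  count=38, total=35

Final answer: 35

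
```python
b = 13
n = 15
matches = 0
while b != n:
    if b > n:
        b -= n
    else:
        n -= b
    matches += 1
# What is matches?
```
Trace:
  b=13
  b=13, n=15
  b=13, n=15, matches=0
  b=13, n=2, matches=1
  b=11, n=2, matches=2
  b=9, n=2, matches=3
  b=7, n=2, matches=4
  b=5, n=2, matches=5
  b=3, n=2, matches=6
  b=1, n=2, matches=7
  b=1, n=1, matches=8

Final answer: 8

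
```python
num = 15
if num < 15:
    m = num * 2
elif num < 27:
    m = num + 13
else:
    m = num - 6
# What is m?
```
Trace:
  num=15
  num=15, m=28

Final answer: 28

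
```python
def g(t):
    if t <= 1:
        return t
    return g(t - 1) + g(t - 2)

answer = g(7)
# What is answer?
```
Call trace (a repeated sub-call is expanded the first time; later identical calls just restate its return value):
g(t=7)
  g(t=6)
    g(t=5)
      g(t=4)
        g(t=3)
          g(t=2)
            g(t=1)
            -> return 1
            g(t=0)
            -> return 0
          -> return 1
          g(t=1)
          -> return 1
        -> return 2
        g(t=2) -> return 1  (same call as traced above)
      -> return 3
      g(t=3) -> return 2  (same call as traced above)
    -> return 5
    g(t=4) -> return 3  (same call as traced above)
  -> return 8
  g(t=5) -> return 5  (same call as traced above)
-> return 13

Final answer: 13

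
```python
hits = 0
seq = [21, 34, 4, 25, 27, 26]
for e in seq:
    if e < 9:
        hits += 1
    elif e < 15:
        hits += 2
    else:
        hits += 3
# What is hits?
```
Trace:
  hits=0
  hits=3, e=21
  hits=6, e=34
  hits=7, e=4
  hits=10, e=25
  hits=13, e=27
  hits=16, e=26

Final answer: 16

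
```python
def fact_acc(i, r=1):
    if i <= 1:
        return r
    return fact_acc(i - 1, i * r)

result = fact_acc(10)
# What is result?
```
Call trace:
fact_acc(i=10, r=1)
  fact_acc(i=9, r=10)
    fact_acc(i=8, r=90)
      fact_acc(i=7, r=720)
        fact_acc(i=6, r=5040)
          fact_acc(i=5, r=30240)
            fact_acc(i=4, r=151200)
              fact_acc(i=3, r=604800)
                fact_acc(i=2, r=1814400)
                  fact_acc(i=1, r=3628800)
                  -> return 3628800
                -> return 3628800
              -> return 3628800
            -> return 3628800
          -> return 3628800
        -> return 3628800
      -> return 3628800
    -> return 3628800
  -> return 3628800
-> return 3628800

Final answer: 3628800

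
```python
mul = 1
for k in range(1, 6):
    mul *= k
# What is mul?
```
Trace:
  mul=1
  mul=1, k=1
  mul=2, k=2
  mul=6, k=3
  mul=24, k=4
  mul=120, k=5

Final answer: 120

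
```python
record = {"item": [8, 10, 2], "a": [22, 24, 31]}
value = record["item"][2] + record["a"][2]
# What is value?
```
Trace:
  record={'item': [8, 10, 2], 'a': [22, 24, 31]}
  record={'item': [8, 10, 2], 'a': [22, 24, 31]}, value=33

Final answer: 33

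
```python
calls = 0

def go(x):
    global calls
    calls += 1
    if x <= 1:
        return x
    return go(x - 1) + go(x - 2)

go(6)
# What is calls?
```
Call trace (a repeated sub-call is expanded the first time; later identical calls just restate its return value):
go(x=6)
  go(x=5)
    go(x=4)
      go(x=3)
        go(x=2)
          go(x=1)
          -> return 1
          go(x=0)
          -> return 0
        -> return 1
        go(x=1)
        -> return 1
      -> return 2
      go(x=2) -> return 1  (same call as traced above)
    -> return 3
    go(x=3) -> return 2  (same call as traced above)
  -> return 5
  go(x=4) -> return 3  (same call as traced above)
-> return 8

calls is incremented once per call, so count the calls in each subtree. Let C(x) = number of calls made by go(x).
C(0) = C(1) = 1 (base case, no recursion); C(x) = 1 + C(x - 1) + C(x - 2) otherwise.
C(2) = 1 + C(1) + C(0) = 1 + 1 + 1 = 3
C(3) = 1 + C(2) + C(1) = 1 + 3 + 1 = 5
C(4) = 1 + C(3) + C(2) = 1 + 5 + 3 = 9
C(5) = 1 + C(4) + C(3) = 1 + 9 + 5 = 15
C(6) = 1 + C(5) + C(4) = 1 + 15 + 9 = 25
calls = C(6) = 25

Final answer: 25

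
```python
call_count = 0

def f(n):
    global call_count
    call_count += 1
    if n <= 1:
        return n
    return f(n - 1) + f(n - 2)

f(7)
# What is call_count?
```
Call trace (a repeated sub-call is expanded the first time; later identical calls just restate its return value):
f(n=7)
  f(n=6)
    f(n=5)
      f(n=4)
        f(n=3)
          f(n=2)
            f(n=1)
            -> return 1
            f(n=0)
            -> return 0
          -> return 1
          f(n=1)
          -> return 1
        -> return 2
        f(n=2) -> return 1  (same call as traced above)
      -> return 3
      f(n=3) -> return 2  (same call as traced above)
    -> return 5
    f(n=4) -> return 3  (same call as traced above)
  -> return 8
  f(n=5) -> return 5  (same call as traced above)
-> return 13

call_count is incremented once per call, so count the calls in each subtree. Let C(n) = number of calls made by f(n).
C(0) = C(1) = 1 (base case, no recursion); C(n) = 1 + C(n - 1) + C(n - 2) otherwise.
C(2) = 1 + C(1) + C(0) = 1 + 1 + 1 = 3
C(3) = 1 + C(2) + C(1) = 1 + 3 + 1 = 5
C(4) = 1 + C(3) + C(2) = 1 + 5 + 3 = 9
C(5) = 1 + C(4) + C(3) = 1 + 9 + 5 = 15
C(6) = 1 + C(5) + C(4) = 1 + 15 + 9 = 25
C(7) = 1 + C(6) + C(5) = 1 + 25 + 15 = 41
call_count = C(7) = 41

Final answer: 41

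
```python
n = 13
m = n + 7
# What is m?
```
Trace:
  n=13
  n=13, m=20

Final answer: 20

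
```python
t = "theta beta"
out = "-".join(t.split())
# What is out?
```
Trace:
  t='theta beta'
  t='theta beta', out='theta-beta'

Final answer: 'theta-beta'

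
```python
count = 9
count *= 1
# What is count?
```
Trace:
  count=9
  count=9

Final answer: 9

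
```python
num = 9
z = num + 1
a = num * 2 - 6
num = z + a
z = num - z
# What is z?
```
Trace:
  num=9
  num=9, z=10
  num=9, z=10, a=12
  num=22, z=10, a=12
  num=22, z=12, a=12

Final answer: 12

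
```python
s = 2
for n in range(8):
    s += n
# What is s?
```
Trace:
  s=2
  s=2, n=0
  s=3, n=1
  s=5, n=2
  s=8, n=3
  s=12, n=4
  s=17, n=5
  s=23, n=6
  s=30, n=7

Final answer: 30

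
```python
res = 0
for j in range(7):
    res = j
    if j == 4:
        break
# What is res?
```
Trace:
  res=0
  res=0, j=0
  res=1, j=1
  res=2, j=2
  res=3, j=3
  res=4, j=4

Final answer: 4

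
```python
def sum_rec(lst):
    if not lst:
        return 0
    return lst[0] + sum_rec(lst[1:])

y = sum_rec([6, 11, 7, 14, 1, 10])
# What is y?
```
Call trace:
sum_rec(lst=[6, 11, 7, 14, 1, 10])
  sum_rec(lst=[11, 7, 14, 1, 10])
    sum_rec(lst=[7, 14, 1, 10])
      sum_rec(lst=[14, 1, 10])
        sum_rec(lst=[1, 10])
          sum_rec(lst=[10])
            sum_rec(lst=[])
            -> return 0
          -> return 10
        -> return 11
      -> return 25
    -> return 32
  -> return 43
-> return 49

Final answer: 49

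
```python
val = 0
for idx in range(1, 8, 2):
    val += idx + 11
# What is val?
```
Trace:
  val=0
  val=12, idx=1
  val=26, idx=3
  val=42, idx=5
  val=60, idx=7

Final answer: 60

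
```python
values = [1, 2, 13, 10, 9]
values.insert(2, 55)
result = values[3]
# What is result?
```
Trace:
  values=[1, 2, 13, 10, 9]
  values=[1, 2, 55, 13, 10, 9]
  values=[1, 2, 55, 13, 10, 9], result=13

Final answer: 13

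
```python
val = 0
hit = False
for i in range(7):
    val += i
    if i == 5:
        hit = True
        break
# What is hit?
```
Trace:
  val=0
  val=0, hit=False
  val=0, hit=False, i=0
  val=1, hit=False, i=1
  val=3, hit=False, i=2
  val=6, hit=False, i=3
  val=10, hit=False, i=4
  val=15, hit=True, i=5

Final answer: True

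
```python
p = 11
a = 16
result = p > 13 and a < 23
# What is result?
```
Trace:
  p=11
  p=11, a=16
  p=11, a=16, result=False

Final answer: False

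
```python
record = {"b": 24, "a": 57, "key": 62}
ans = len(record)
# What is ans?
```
Trace:
  record={'b': 24, 'a': 57, 'key': 62}
  record={'b': 24, 'a': 57, 'key': 62}, ans=3

Final answer: 3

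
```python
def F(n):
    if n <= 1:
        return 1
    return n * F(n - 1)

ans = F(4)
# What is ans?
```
Call trace:
F(n=4)
  F(n=3)
    F(n=2)
      F(n=1)
      -> return 1
    -> return 2
  -> return 6
-> return 24

Final answer: 24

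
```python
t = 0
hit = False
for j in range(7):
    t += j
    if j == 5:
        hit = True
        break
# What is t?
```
Trace:
  t=0
  t=0, hit=False
  t=0, hit=False, j=0
  t=1, hit=False, j=1
  t=3, hit=False, j=2
  t=6, hit=False, j=3
  t=10, hit=False, j=4
  t=15, hit=True, j=5

Final answer: 15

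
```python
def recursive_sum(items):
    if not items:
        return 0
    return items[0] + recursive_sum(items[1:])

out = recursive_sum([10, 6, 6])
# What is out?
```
Call trace:
recursive_sum(items=[10, 6, 6])
  recursive_sum(items=[6, 6])
    recursive_sum(items=[6])
      recursive_sum(items=[])
      -> return 0
    -> return 6
  -> return 12
-> return 22

Final answer: 22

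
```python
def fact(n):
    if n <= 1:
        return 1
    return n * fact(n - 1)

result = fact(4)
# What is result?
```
Call trace:
fact(n=4)
  fact(n=3)
    fact(n=2)
      fact(n=1)
      -> return 1
    -> return 2
  -> return 6
-> return 24

Final answer: 24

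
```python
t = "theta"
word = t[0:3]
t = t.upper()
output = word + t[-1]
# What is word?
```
Trace:
  t='theta'
  t='theta', word='the'
  t='THETA', word='the'
  t='THETA', word='the', output='theA'

Final answer: 'the'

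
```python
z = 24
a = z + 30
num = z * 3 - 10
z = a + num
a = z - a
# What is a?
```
Trace:
  z=24
  z=24, a=54
  z=24, a=54, num=62
  z=116, a=54, num=62
  z=116, a=62, num=62

Final answer: 62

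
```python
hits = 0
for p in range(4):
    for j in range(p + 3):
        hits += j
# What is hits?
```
Trace:
  hits=0
  hits=0, p=0, j=0
  hits=1, p=0, j=1
  hits=3, p=0, j=2
  hits=3, p=1, j=0
  hits=4, p=1, j=1
  hits=6, p=1, j=2
  hits=9, p=1, j=3
  hits=9, p=2, j=0
  hits=10, p=2, j=1
  hits=12, p=2, j=2
  hits=15, p=2, j=3
  hits=19, p=2, j=4
  hits=19, p=3, j=0
  hits=20, p=3, j=1
  hits=22, p=3, j=2
  hits=25, p=3, j=3
  hits=29, p=3, j=4
  hits=34, p=3, j=5

Final answer: 34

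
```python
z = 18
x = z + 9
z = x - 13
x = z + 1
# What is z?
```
Trace:
  z=18
  z=18, x=27
  z=14, x=27
  z=14, x=15

Final answer: 14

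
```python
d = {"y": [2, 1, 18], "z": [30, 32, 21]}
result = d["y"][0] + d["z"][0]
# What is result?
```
Trace:
  d={'y': [2, 1, 18], 'z': [30, 32, 21]}
  d={'y': [2, 1, 18], 'z': [30, 32, 21]}, result=32

Final answer: 32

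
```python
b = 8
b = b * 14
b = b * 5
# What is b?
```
Trace:
  b=8
  b=112
  b=560

Final answer: 560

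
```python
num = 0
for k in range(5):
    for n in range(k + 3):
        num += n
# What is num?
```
Trace:
  num=0
  num=0, k=0, n=0
  num=1, k=0, n=1
  num=3, k=0, n=2
  num=3, k=1, n=0
  num=4, k=1, n=1
  num=6, k=1, n=2
  num=9, k=1, n=3
  num=9, k=2, n=0
  num=10, k=2, n=1
  num=12, k=2, n=2
  num=15, k=2, n=3
  num=19, k=2, n=4
  num=19, k=3, n=0
  num=20, k=3, n=1
  num=22, k=3, n=2
  num=25, k=3, n=3
  num=29, k=3, n=4
  num=34, k=3, n=5
  num=34, k=4, n=0
  num=35, k=4, n=1
  num=37, k=4, n=2
  num=40, k=4, n=3
  num=44, k=4, n=4
  num=49, k=4, n=5
  num=55, k=4, n=6

Final answer: 55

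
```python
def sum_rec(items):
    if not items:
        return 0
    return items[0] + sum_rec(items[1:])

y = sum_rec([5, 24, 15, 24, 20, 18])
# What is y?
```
Call trace:
sum_rec(items=[5, 24, 15, 24, 20, 18])
  sum_rec(items=[24, 15, 24, 20, 18])
    sum_rec(items=[15, 24, 20, 18])
      sum_rec(items=[24, 20, 18])
        sum_rec(items=[20, 18])
          sum_rec(items=[18])
            sum_rec(items=[])
            -> return 0
          -> return 18
        -> return 38
      -> return 62
    -> return 77
  -> return 101
-> return 106

Final answer: 106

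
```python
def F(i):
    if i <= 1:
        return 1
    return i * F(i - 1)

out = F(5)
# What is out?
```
Call trace:
F(i=5)
  F(i=4)
    F(i=3)
      F(i=2)
        F(i=1)
        -> return 1
      -> return 2
    -> return 6
  -> return 24
-> return 120

Final answer: 120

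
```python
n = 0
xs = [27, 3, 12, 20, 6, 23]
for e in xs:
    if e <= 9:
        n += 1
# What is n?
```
Trace:
  n=0
  n=0, e=27
  n=1, e=3
  n=1, e=12
  n=1, e=20
  n=2, e=6
  n=2, e=23

Final answer: 2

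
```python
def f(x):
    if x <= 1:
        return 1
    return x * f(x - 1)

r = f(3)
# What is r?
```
Call trace:
f(x=3)
  f(x=2)
    f(x=1)
    -> return 1
  -> return 2
-> return 6

Final answer: 6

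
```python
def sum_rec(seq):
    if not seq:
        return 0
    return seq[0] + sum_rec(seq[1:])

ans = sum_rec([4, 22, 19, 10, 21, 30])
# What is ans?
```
Call trace:
sum_rec(seq=[4, 22, 19, 10, 21, 30])
  sum_rec(seq=[22, 19, 10, 21, 30])
    sum_rec(seq=[19, 10, 21, 30])
      sum_rec(seq=[10, 21, 30])
        sum_rec(seq=[21, 30])
          sum_rec(seq=[30])
            sum_rec(seq=[])
            -> return 0
          -> return 30
        -> return 51
      -> return 61
    -> return 80
  -> return 102
-> return 106

Final answer: 106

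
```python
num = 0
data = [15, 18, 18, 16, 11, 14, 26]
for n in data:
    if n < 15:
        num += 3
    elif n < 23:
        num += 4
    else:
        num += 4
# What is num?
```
Trace:
  num=0
  num=4, n=15
  num=8, n=18
  num=12, n=18
  num=16, n=16
  num=19, n=11
  num=22, n=14
  num=26, n=26

Final answer: 26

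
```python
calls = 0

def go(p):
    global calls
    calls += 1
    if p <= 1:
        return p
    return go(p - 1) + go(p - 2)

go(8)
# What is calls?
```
Call trace (a repeated sub-call is expanded the first time; later identical calls just restate its return value):
go(p=8)
  go(p=7)
    go(p=6)
      go(p=5)
        go(p=4)
          go(p=3)
            go(p=2)
              go(p=1)
              -> return 1
              go(p=0)
              -> return 0
            -> return 1
            go(p=1)
            -> return 1
          -> return 2
          go(p=2) -> return 1  (same call as traced above)
        -> return 3
        go(p=3) -> return 2  (same call as traced above)
      -> return 5
      go(p=4) -> return 3  (same call as traced above)
    -> return 8
    go(p=5) -> return 5  (same call as traced above)
  -> return 13
  go(p=6) -> return 8  (same call as traced above)
-> return 21

calls is incremented once per call, so count the calls in each subtree. Let C(p) = number of calls made by go(p).
C(0) = C(1) = 1 (base case, no recursion); C(p) = 1 + C(p - 1) + C(p - 2) otherwise.
C(2) = 1 + C(1) + C(0) = 1 + 1 + 1 = 3
C(3) = 1 + C(2) + C(1) = 1 + 3 + 1 = 5
C(4) = 1 + C(3) + C(2) = 1 + 5 + 3 = 9
C(5) = 1 + C(4) + C(3) = 1 + 9 + 5 = 15
C(6) = 1 + C(5) + C(4) = 1 + 15 + 9 = 25
C(7) = 1 + C(6) + C(5) = 1 + 25 + 15 = 41
C(8) = 1 + C(7) + C(6) = 1 + 41 + 25 = 67
calls = C(8) = 67

Final answer: 67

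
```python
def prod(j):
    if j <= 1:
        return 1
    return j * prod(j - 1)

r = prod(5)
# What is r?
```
Call trace:
prod(j=5)
  prod(j=4)
    prod(j=3)
      prod(j=2)
        prod(j=1)
        -> return 1
      -> return 2
    -> return 6
  -> return 24
-> return 120

Final answer: 120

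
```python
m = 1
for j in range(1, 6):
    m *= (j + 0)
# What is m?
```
Trace:
  m=1
  m=1, j=1
  m=2, j=2
  m=6, j=3
  m=24, j=4
  m=120, j=5

Final answer: 120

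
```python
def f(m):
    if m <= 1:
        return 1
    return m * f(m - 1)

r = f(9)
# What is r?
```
Call trace:
f(m=9)
  f(m=8)
    f(m=7)
      f(m=6)
        f(m=5)
          f(m=4)
            f(m=3)
              f(m=2)
                f(m=1)
                -> return 1
              -> return 2
            -> return 6
          -> return 24
        -> return 120
      -> return 720
    -> return 5040
  -> return 40320
-> return 362880

Final answer: 362880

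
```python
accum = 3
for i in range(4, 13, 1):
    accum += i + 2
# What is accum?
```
Trace:
  accum=3
  accum=9, i=4
  accum=16, i=5
  accum=24, i=6
  accum=33, i=7
  accum=43, i=8
  accum=54, i=9
  accum=66, i=10
  accum=79, i=11
  accum=93, i=12

Final answer: 93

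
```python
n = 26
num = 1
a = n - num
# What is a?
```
Trace:
  n=26
  n=26, num=1
  n=26, num=1, a=25

Final answer: 25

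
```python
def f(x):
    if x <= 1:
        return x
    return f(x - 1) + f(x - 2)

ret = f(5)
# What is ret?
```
Call trace (a repeated sub-call is expanded the first time; later identical calls just restate its return value):
f(x=5)
  f(x=4)
    f(x=3)
      f(x=2)
        f(x=1)
        -> return 1
        f(x=0)
        -> return 0
      -> return 1
      f(x=1)
      -> return 1
    -> return 2
    f(x=2) -> return 1  (same call as traced above)
  -> return 3
  f(x=3) -> return 2  (same call as traced above)
-> return 5

Final answer: 5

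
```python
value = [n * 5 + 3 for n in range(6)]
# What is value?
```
Trace:
  n=0
  n=1
  n=2
  n=3
  n=4
  n=5
  value=[3, 8, 13, 18, 23, 28]

Final answer: [3, 8, 13, 18, 23, 28]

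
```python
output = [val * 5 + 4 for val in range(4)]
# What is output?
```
Trace:
  val=0
  val=1
  val=2
  val=3
  output=[4, 9, 14, 19]

Final answer: [4, 9, 14, 19]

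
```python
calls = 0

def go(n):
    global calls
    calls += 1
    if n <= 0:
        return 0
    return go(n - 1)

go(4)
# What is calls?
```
Call trace:
go(n=4)
  go(n=3)
    go(n=2)
      go(n=1)
        go(n=0)
        -> return 0
      -> return 0
    -> return 0
  -> return 0
-> return 0

calls is incremented once per call. go is entered once for each n = 4, 3, 2, 1, 0 (the n <= 0 call returns without recursing), i.e. 4 + 1 calls.
calls = 5

Final answer: 5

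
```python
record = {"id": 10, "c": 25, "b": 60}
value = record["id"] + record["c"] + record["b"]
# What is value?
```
Trace:
  record={'id': 10, 'c': 25, 'b': 60}
  record={'id': 10, 'c': 25, 'b': 60}, value=95

Final answer: 95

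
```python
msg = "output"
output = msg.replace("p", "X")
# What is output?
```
Trace:
  msg='output'
  msg='output', output='outXut'

Final answer: 'outXut'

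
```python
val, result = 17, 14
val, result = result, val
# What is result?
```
Trace:
  val=17, result=14
  val=14, result=17

Final answer: 17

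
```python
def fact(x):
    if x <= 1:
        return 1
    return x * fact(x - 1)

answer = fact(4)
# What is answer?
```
Call trace:
fact(x=4)
  fact(x=3)
    fact(x=2)
      fact(x=1)
      -> return 1
    -> return 2
  -> return 6
-> return 24

Final answer: 24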